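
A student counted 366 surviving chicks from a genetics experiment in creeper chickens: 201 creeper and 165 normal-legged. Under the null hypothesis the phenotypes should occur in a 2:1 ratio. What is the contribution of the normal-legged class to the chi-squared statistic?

15.156

Under the 2:1 hypothesis (Σ ratio = 3, N = 366):
  creeper: 366 × 2/3 = 244
  normal-legged: 366 × 1/3 = 122
Contribution of normal-legged: (165 − 122)² / 122 = 15.1557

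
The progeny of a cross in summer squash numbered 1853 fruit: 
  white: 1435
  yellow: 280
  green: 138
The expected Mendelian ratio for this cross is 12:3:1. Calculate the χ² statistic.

18.814

The 12:3:1 ratio has 16 parts, so with N = 1853 the expected counts are:
  white: 1853 × 12/16 = 1389.75
  yellow: 1853 × 3/16 = 347.4375
  green: 1853 × 1/16 = 115.8125
χ² = Σ (O − E)² / E
  white: (1435 − 1389.75)² / 1389.75 = 1.4733
  yellow: (280 − 347.4375)² / 347.4375 = 13.0896
  green: (138 − 115.8125)² / 115.8125 = 4.2507
χ² = 1.4733 + 13.0896 + 4.2507 = 18.8136 ≈ 18.814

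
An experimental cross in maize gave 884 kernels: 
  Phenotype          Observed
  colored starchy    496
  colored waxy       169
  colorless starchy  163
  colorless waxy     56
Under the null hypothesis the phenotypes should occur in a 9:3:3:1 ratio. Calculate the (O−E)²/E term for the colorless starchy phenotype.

Under the 9:3:3:1 hypothesis (Σ ratio = 16, N = 884):
  colored starchy: 884 × 9/16 = 497.25
  colored waxy: 884 × 3/16 = 165.75
  colorless starchy: 884 × 3/16 = 165.75
  colorless waxy: 884 × 1/16 = 55.25
Contribution of colorless starchy: (163 − 165.75)² / 165.75 = 0.0456

0.046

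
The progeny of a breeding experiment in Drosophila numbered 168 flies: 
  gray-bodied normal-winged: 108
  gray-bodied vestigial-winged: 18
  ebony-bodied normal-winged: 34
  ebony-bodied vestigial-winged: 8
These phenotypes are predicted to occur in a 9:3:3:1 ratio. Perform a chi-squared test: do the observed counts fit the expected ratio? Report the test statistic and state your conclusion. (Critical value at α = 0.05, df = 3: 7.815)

Under the 9:3:3:1 hypothesis (Σ ratio = 16, N = 168):
  gray-bodied normal-winged: 168 × 9/16 = 94.5
  gray-bodied vestigial-winged: 168 × 3/16 = 31.5
  ebony-bodied normal-winged: 168 × 3/16 = 31.5
  ebony-bodied vestigial-winged: 168 × 1/16 = 10.5
χ² = Σ (O − E)² / E
  gray-bodied normal-winged: (108 − 94.5)² / 94.5 = 1.9286
  gray-bodied vestigial-winged: (18 − 31.5)² / 31.5 = 5.7857
  ebony-bodied normal-winged: (34 − 31.5)² / 31.5 = 0.1984
  ebony-bodied vestigial-winged: (8 − 10.5)² / 10.5 = 0.5952
χ² = 1.9286 + 5.7857 + 0.1984 + 0.5952 = 8.5079 ≈ 8.508
Degrees of freedom = 4 − 1 = 3; critical value at α = 0.05 is 7.815.
Since 8.508 > 7.815, we reject the null hypothesis — the data do not fit the 9:3:3:1 ratio.

8.508; not consistent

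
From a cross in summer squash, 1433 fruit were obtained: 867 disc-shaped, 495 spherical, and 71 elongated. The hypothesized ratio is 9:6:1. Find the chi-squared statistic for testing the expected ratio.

Under the 9:6:1 hypothesis (Σ ratio = 16, N = 1433):
  disc-shaped: 1433 × 9/16 = 806.0625
  spherical: 1433 × 6/16 = 537.375
  elongated: 1433 × 1/16 = 89.5625
χ² = Σ (O − E)² / E
  disc-shaped: (867 − 806.0625)² / 806.0625 = 4.6068
  spherical: (495 − 537.375)² / 537.375 = 3.3415
  elongated: (71 − 89.5625)² / 89.5625 = 3.8472
χ² = 4.6068 + 3.3415 + 3.8472 = 11.7955 ≈ 11.796

11.796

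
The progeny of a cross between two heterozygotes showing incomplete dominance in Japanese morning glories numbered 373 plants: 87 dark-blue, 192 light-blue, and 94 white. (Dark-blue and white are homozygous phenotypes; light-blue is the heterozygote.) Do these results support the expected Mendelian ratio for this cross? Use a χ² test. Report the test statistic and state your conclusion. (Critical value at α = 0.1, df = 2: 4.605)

With incomplete dominance, a heterozygote × heterozygote cross gives a 1:2:1 phenotypic ratio.
Under the 1:2:1 hypothesis (Σ ratio = 4, N = 373):
  dark-blue: 373 × 1/4 = 93.25
  light-blue: 373 × 2/4 = 186.5
  white: 373 × 1/4 = 93.25
χ² = Σ (O − E)² / E
  dark-blue: (87 − 93.25)² / 93.25 = 0.4189
  light-blue: (192 − 186.5)² / 186.5 = 0.1622
  white: (94 − 93.25)² / 93.25 = 0.0060
χ² = 0.4189 + 0.1622 + 0.0060 = 0.5871 ≈ 0.587
Degrees of freedom = 3 − 1 = 2; critical value at α = 0.1 is 4.605.
Since 0.587 < 4.605, we fail to reject the null hypothesis — the data are consistent with the 1:2:1 ratio.

0.587; consistent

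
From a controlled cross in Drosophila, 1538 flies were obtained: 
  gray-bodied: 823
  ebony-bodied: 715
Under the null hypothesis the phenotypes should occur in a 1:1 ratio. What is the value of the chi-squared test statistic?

Expected counts for N = 1538 under a 1:1 ratio (total parts = 2):
  gray-bodied: 1538 × 1/2 = 769
  ebony-bodied: 1538 × 1/2 = 769
χ² = Σ (O − E)² / E
  gray-bodied: (823 − 769)² / 769 = 3.7919
  ebony-bodied: (715 − 769)² / 769 = 3.7919
χ² = 3.7919 + 3.7919 = 7.5838 ≈ 7.584

7.584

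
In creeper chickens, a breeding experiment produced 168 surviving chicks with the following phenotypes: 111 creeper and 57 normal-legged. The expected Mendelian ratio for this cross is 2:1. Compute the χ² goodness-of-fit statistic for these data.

Total ratio parts = 3. Expected numbers out of 168:
  creeper: 168 × 2/3 = 112
  normal-legged: 168 × 1/3 = 56
χ² = Σ (O − E)² / E
  creeper: (111 − 112)² / 112 = 0.0089
  normal-legged: (57 − 56)² / 56 = 0.0179
χ² = 0.0089 + 0.0179 = 0.0268 ≈ 0.027

0.027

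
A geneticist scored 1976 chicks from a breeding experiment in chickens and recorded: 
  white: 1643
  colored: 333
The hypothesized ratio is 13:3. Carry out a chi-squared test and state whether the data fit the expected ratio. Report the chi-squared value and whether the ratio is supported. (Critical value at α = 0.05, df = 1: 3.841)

4.671; not consistent

Under the 13:3 hypothesis (Σ ratio = 16, N = 1976):
  white: 1976 × 13/16 = 1605.5
  colored: 1976 × 3/16 = 370.5
χ² = Σ (O − E)² / E
  white: (1643 − 1605.5)² / 1605.5 = 0.8759
  colored: (333 − 370.5)² / 370.5 = 3.7955
χ² = 0.8759 + 3.7955 = 4.6714 ≈ 4.671
Degrees of freedom = 2 − 1 = 1; critical value at α = 0.05 is 3.841.
Since 4.671 > 3.841, we reject the null hypothesis — the data do not fit the 13:3 ratio.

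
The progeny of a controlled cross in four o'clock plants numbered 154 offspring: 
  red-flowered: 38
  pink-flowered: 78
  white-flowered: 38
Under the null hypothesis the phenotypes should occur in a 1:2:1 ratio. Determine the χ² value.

Total ratio parts = 4. Expected numbers out of 154:
  red-flowered: 154 × 1/4 = 38.5
  pink-flowered: 154 × 2/4 = 77
  white-flowered: 154 × 1/4 = 38.5
χ² = Σ (O − E)² / E
  red-flowered: (38 − 38.5)² / 38.5 = 0.0065
  pink-flowered: (78 − 77)² / 77 = 0.0130
  white-flowered: (38 − 38.5)² / 38.5 = 0.0065
χ² = 0.0065 + 0.0130 + 0.0065 = 0.026

0.026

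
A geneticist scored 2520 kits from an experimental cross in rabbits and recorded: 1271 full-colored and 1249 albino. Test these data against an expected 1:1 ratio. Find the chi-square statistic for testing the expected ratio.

0.192

Expected counts for N = 2520 under a 1:1 ratio (total parts = 2):
  full-colored: 2520 × 1/2 = 1260
  albino: 2520 × 1/2 = 1260
χ² = Σ (O − E)² / E
  full-colored: (1271 − 1260)² / 1260 = 0.0960
  albino: (1249 − 1260)² / 1260 = 0.0960
χ² = 0.0960 + 0.0960 = 0.192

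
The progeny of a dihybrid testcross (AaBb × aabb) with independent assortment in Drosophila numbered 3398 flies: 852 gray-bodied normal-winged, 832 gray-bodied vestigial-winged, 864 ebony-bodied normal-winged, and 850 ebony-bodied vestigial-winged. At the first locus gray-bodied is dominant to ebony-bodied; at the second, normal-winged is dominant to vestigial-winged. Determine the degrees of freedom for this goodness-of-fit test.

A dihybrid testcross with independent assortment gives a 1:1:1:1 ratio.
A goodness-of-fit test with 4 phenotype classes has df = 4 − 1 = 3.

3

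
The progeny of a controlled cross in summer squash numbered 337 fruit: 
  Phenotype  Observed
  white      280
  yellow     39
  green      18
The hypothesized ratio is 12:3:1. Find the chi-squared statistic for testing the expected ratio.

12.642

The 12:3:1 ratio has 16 parts, so with N = 337 the expected counts are:
  white: 337 × 12/16 = 252.75
  yellow: 337 × 3/16 = 63.1875
  green: 337 × 1/16 = 21.0625
χ² = Σ (O − E)² / E
  white: (280 − 252.75)² / 252.75 = 2.9379
  yellow: (39 − 63.1875)² / 63.1875 = 9.2587
  green: (18 − 21.0625)² / 21.0625 = 0.4453
χ² = 2.9379 + 9.2587 + 0.4453 = 12.6419 ≈ 12.642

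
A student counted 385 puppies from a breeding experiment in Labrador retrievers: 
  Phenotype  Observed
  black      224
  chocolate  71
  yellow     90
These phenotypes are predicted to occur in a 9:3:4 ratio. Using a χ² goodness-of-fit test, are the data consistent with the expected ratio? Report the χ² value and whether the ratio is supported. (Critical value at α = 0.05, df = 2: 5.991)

Total ratio parts = 16. Expected numbers out of 385:
  black: 385 × 9/16 = 216.5625
  chocolate: 385 × 3/16 = 72.1875
  yellow: 385 × 4/16 = 96.25
χ² = Σ (O − E)² / E
  black: (224 − 216.5625)² / 216.5625 = 0.2554
  chocolate: (71 − 72.1875)² / 72.1875 = 0.0195
  yellow: (90 − 96.25)² / 96.25 = 0.4058
χ² = 0.2554 + 0.0195 + 0.4058 = 0.6807 ≈ 0.681
Degrees of freedom = 3 − 1 = 2; critical value at α = 0.05 is 5.991.
Since 0.681 < 5.991, we fail to reject the null hypothesis — the data are consistent with the 9:3:4 ratio.

0.681; consistent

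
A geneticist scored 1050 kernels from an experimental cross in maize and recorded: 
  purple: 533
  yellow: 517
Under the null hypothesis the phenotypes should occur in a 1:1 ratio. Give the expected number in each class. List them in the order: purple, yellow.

Expected counts for N = 1050 under a 1:1 ratio (total parts = 2):
  purple: 1050 × 1/2 = 525
  yellow: 1050 × 1/2 = 525

525, 525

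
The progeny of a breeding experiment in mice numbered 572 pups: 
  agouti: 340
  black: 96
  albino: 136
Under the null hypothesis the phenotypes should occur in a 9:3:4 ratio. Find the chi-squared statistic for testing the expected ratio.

2.558

Under the 9:3:4 hypothesis (Σ ratio = 16, N = 572):
  agouti: 572 × 9/16 = 321.75
  black: 572 × 3/16 = 107.25
  albino: 572 × 4/16 = 143
χ² = Σ (O − E)² / E
  agouti: (340 − 321.75)² / 321.75 = 1.0352
  black: (96 − 107.25)² / 107.25 = 1.1801
  albino: (136 − 143)² / 143 = 0.3427
χ² = 1.0352 + 1.1801 + 0.3427 = 2.558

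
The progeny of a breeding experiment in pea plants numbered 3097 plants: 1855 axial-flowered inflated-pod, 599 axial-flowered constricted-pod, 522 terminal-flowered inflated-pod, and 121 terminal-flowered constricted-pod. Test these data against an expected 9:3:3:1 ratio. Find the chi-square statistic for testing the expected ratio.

41.033

Under the 9:3:3:1 hypothesis (Σ ratio = 16, N = 3097):
  axial-flowered inflated-pod: 3097 × 9/16 = 1742.0625
  axial-flowered constricted-pod: 3097 × 3/16 = 580.6875
  terminal-flowered inflated-pod: 3097 × 3/16 = 580.6875
  terminal-flowered constricted-pod: 3097 × 1/16 = 193.5625
χ² = Σ (O − E)² / E
  axial-flowered inflated-pod: (1855 − 1742.0625)² / 1742.0625 = 7.3217
  axial-flowered constricted-pod: (599 − 580.6875)² / 580.6875 = 0.5775
  terminal-flowered inflated-pod: (522 − 580.6875)² / 580.6875 = 5.9313
  terminal-flowered constricted-pod: (121 − 193.5625)² / 193.5625 = 27.2022
χ² = 7.3217 + 0.5775 + 5.9313 + 27.2022 = 41.0327 ≈ 41.033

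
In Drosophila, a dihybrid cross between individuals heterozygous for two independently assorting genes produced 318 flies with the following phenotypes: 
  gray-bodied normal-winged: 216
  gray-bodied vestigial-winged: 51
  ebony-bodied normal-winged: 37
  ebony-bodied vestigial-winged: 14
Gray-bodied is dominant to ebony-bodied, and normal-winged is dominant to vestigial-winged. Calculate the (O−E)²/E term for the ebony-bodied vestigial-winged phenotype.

1.737

A dihybrid F₂ with independent assortment and complete dominance at both loci gives a 9:3:3:1 phenotypic ratio.
Under the 9:3:3:1 hypothesis (Σ ratio = 16, N = 318):
  gray-bodied normal-winged: 318 × 9/16 = 178.875
  gray-bodied vestigial-winged: 318 × 3/16 = 59.625
  ebony-bodied normal-winged: 318 × 3/16 = 59.625
  ebony-bodied vestigial-winged: 318 × 1/16 = 19.875
Contribution of ebony-bodied vestigial-winged: (14 − 19.875)² / 19.875 = 1.7366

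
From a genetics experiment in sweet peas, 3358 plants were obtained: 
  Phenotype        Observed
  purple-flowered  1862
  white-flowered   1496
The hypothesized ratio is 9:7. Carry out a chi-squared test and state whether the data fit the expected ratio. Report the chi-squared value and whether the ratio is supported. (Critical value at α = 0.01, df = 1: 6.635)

The 9:7 ratio has 16 parts, so with N = 3358 the expected counts are:
  purple-flowered: 3358 × 9/16 = 1888.875
  white-flowered: 3358 × 7/16 = 1469.125
χ² = Σ (O − E)² / E
  purple-flowered: (1862 − 1888.875)² / 1888.875 = 0.3824
  white-flowered: (1496 − 1469.125)² / 1469.125 = 0.4916
χ² = 0.3824 + 0.4916 = 0.874
Degrees of freedom = 2 − 1 = 1; critical value at α = 0.01 is 6.635.
Since 0.874 < 6.635, we fail to reject the null hypothesis — the data are consistent with the 9:7 ratio.

0.874; consistent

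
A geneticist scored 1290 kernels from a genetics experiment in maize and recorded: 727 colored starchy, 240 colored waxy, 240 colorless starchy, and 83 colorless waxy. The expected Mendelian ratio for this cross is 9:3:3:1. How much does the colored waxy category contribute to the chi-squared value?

0.015

Under the 9:3:3:1 hypothesis (Σ ratio = 16, N = 1290):
  colored starchy: 1290 × 9/16 = 725.625
  colored waxy: 1290 × 3/16 = 241.875
  colorless starchy: 1290 × 3/16 = 241.875
  colorless waxy: 1290 × 1/16 = 80.625
Contribution of colored waxy: (240 − 241.875)² / 241.875 = 0.0145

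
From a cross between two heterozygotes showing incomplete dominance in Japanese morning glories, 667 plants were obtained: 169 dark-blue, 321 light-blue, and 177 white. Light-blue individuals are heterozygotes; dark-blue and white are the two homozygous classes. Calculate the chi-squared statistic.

1.129

With incomplete dominance, a heterozygote × heterozygote cross gives a 1:2:1 phenotypic ratio.
Expected counts for N = 667 under a 1:2:1 ratio (total parts = 4):
  dark-blue: 667 × 1/4 = 166.75
  light-blue: 667 × 2/4 = 333.5
  white: 667 × 1/4 = 166.75
χ² = Σ (O − E)² / E
  dark-blue: (169 − 166.75)² / 166.75 = 0.0304
  light-blue: (321 − 333.5)² / 333.5 = 0.4685
  white: (177 − 166.75)² / 166.75 = 0.6301
χ² = 0.0304 + 0.4685 + 0.6301 = 1.129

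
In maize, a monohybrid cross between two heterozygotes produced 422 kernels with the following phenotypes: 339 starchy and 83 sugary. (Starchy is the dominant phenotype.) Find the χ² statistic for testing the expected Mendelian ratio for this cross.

For a monohybrid cross between heterozygotes with complete dominance, the expected phenotypic ratio is 3:1.
Total ratio parts = 4. Expected numbers out of 422:
  starchy: 422 × 3/4 = 316.5
  sugary: 422 × 1/4 = 105.5
χ² = Σ (O − E)² / E
  starchy: (339 − 316.5)² / 316.5 = 1.5995
  sugary: (83 − 105.5)² / 105.5 = 4.7986
χ² = 1.5995 + 4.7986 = 6.3981 ≈ 6.398

6.398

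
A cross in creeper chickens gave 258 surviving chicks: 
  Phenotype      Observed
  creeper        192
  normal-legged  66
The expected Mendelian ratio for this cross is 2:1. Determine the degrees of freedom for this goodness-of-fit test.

1

A goodness-of-fit test with 2 phenotype classes has df = 2 − 1 = 1.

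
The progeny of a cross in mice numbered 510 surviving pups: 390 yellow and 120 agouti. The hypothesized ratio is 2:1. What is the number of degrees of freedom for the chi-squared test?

A goodness-of-fit test with 2 phenotype classes has df = 2 − 1 = 1.

1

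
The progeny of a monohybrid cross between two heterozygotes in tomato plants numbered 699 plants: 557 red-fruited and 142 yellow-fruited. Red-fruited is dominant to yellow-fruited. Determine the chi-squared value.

8.184

For a monohybrid cross between heterozygotes with complete dominance, the expected phenotypic ratio is 3:1.
The 3:1 ratio has 4 parts, so with N = 699 the expected counts are:
  red-fruited: 699 × 3/4 = 524.25
  yellow-fruited: 699 × 1/4 = 174.75
χ² = Σ (O − E)² / E
  red-fruited: (557 − 524.25)² / 524.25 = 2.0459
  yellow-fruited: (142 − 174.75)² / 174.75 = 6.1377
χ² = 2.0459 + 6.1377 = 8.1836 ≈ 8.184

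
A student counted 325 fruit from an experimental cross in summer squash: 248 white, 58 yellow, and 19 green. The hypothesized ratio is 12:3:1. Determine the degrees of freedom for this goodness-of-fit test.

A goodness-of-fit test with 3 phenotype classes has df = 3 − 1 = 2.

2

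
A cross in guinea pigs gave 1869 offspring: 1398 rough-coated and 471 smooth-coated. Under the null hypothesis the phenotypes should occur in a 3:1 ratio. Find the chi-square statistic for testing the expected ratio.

Under the 3:1 hypothesis (Σ ratio = 4, N = 1869):
  rough-coated: 1869 × 3/4 = 1401.75
  smooth-coated: 1869 × 1/4 = 467.25
χ² = Σ (O − E)² / E
  rough-coated: (1398 − 1401.75)² / 1401.75 = 0.0100
  smooth-coated: (471 − 467.25)² / 467.25 = 0.0301
χ² = 0.0100 + 0.0301 = 0.0401 ≈ 0.040

0.040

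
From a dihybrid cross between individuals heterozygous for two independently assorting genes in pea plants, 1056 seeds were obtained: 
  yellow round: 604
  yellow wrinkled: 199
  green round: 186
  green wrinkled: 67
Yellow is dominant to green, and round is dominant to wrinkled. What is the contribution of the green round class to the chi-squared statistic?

A dihybrid F₂ with independent assortment and complete dominance at both loci gives a 9:3:3:1 phenotypic ratio.
The 9:3:3:1 ratio has 16 parts, so with N = 1056 the expected counts are:
  yellow round: 1056 × 9/16 = 594
  yellow wrinkled: 1056 × 3/16 = 198
  green round: 1056 × 3/16 = 198
  green wrinkled: 1056 × 1/16 = 66
Contribution of green round: (186 − 198)² / 198 = 0.7273

0.727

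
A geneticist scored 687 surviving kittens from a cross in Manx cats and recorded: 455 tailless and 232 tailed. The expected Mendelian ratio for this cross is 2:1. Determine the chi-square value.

0.059

Under the 2:1 hypothesis (Σ ratio = 3, N = 687):
  tailless: 687 × 2/3 = 458
  tailed: 687 × 1/3 = 229
χ² = Σ (O − E)² / E
  tailless: (455 − 458)² / 458 = 0.0197
  tailed: (232 − 229)² / 229 = 0.0393
χ² = 0.0197 + 0.0393 = 0.059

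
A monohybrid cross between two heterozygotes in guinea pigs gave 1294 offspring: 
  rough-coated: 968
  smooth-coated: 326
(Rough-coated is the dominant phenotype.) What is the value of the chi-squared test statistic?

0.026

For a monohybrid cross between heterozygotes with complete dominance, the expected phenotypic ratio is 3:1.
Total ratio parts = 4. Expected numbers out of 1294:
  rough-coated: 1294 × 3/4 = 970.5
  smooth-coated: 1294 × 1/4 = 323.5
χ² = Σ (O − E)² / E
  rough-coated: (968 − 970.5)² / 970.5 = 0.0064
  smooth-coated: (326 − 323.5)² / 323.5 = 0.0193
χ² = 0.0064 + 0.0193 = 0.0257 ≈ 0.026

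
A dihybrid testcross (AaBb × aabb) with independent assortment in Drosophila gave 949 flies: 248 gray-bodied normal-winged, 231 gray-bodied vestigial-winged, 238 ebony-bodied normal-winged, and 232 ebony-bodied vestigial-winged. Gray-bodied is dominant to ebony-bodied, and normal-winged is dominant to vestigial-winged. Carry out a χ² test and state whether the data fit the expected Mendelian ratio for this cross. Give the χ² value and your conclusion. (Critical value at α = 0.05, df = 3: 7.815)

0.770; consistent

A dihybrid testcross with independent assortment gives a 1:1:1:1 ratio.
Under the 1:1:1:1 hypothesis (Σ ratio = 4, N = 949):
  gray-bodied normal-winged: 949 × 1/4 = 237.25
  gray-bodied vestigial-winged: 949 × 1/4 = 237.25
  ebony-bodied normal-winged: 949 × 1/4 = 237.25
  ebony-bodied vestigial-winged: 949 × 1/4 = 237.25
χ² = Σ (O − E)² / E
  gray-bodied normal-winged: (248 − 237.25)² / 237.25 = 0.4871
  gray-bodied vestigial-winged: (231 − 237.25)² / 237.25 = 0.1646
  ebony-bodied normal-winged: (238 − 237.25)² / 237.25 = 0.0024
  ebony-bodied vestigial-winged: (232 − 237.25)² / 237.25 = 0.1162
χ² = 0.4871 + 0.1646 + 0.0024 + 0.1162 = 0.7703 ≈ 0.770
Degrees of freedom = 4 − 1 = 3; critical value at α = 0.05 is 7.815.
Since 0.770 < 7.815, we fail to reject the null hypothesis — the data are consistent with the 1:1:1:1 ratio.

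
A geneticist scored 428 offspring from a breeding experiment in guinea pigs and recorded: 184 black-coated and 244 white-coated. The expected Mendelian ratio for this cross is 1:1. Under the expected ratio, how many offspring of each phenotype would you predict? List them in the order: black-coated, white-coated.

214, 214

Expected counts for N = 428 under a 1:1 ratio (total parts = 2):
  black-coated: 428 × 1/2 = 214
  white-coated: 428 × 1/2 = 214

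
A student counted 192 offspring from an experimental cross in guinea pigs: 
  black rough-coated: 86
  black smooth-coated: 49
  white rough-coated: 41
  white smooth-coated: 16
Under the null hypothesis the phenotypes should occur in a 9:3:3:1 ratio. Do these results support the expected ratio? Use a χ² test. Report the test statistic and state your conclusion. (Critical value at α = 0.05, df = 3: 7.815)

Under the 9:3:3:1 hypothesis (Σ ratio = 16, N = 192):
  black rough-coated: 192 × 9/16 = 108
  black smooth-coated: 192 × 3/16 = 36
  white rough-coated: 192 × 3/16 = 36
  white smooth-coated: 192 × 1/16 = 12
χ² = Σ (O − E)² / E
  black rough-coated: (86 − 108)² / 108 = 4.4815
  black smooth-coated: (49 − 36)² / 36 = 4.6944
  white rough-coated: (41 − 36)² / 36 = 0.6944
  white smooth-coated: (16 − 12)² / 12 = 1.3333
χ² = 4.4815 + 4.6944 + 0.6944 + 1.3333 = 11.2036 ≈ 11.204
Degrees of freedom = 4 − 1 = 3; critical value at α = 0.05 is 7.815.
Since 11.204 > 7.815, we reject the null hypothesis — the data do not fit the 9:3:3:1 ratio.

11.204; not consistent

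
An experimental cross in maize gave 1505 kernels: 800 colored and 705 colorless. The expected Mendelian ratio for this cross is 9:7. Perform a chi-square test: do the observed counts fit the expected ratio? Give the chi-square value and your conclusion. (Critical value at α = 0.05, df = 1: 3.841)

The 9:7 ratio has 16 parts, so with N = 1505 the expected counts are:
  colored: 1505 × 9/16 = 846.5625
  colorless: 1505 × 7/16 = 658.4375
χ² = Σ (O − E)² / E
  colored: (800 − 846.5625)² / 846.5625 = 2.5610
  colorless: (705 − 658.4375)² / 658.4375 = 3.2927
χ² = 2.5610 + 3.2927 = 5.8537 ≈ 5.854
Degrees of freedom = 2 − 1 = 1; critical value at α = 0.05 is 3.841.
Since 5.854 > 3.841, we reject the null hypothesis — the data do not fit the 9:7 ratio.

5.854; not consistent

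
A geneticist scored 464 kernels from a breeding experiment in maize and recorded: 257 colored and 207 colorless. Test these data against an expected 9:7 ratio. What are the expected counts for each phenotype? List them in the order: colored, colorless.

261, 203

The 9:7 ratio has 16 parts, so with N = 464 the expected counts are:
  colored: 464 × 9/16 = 261
  colorless: 464 × 7/16 = 203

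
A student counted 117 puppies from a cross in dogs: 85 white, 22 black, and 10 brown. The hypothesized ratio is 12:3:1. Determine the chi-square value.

1.074

Under the 12:3:1 hypothesis (Σ ratio = 16, N = 117):
  white: 117 × 12/16 = 87.75
  black: 117 × 3/16 = 21.9375
  brown: 117 × 1/16 = 7.3125
χ² = Σ (O − E)² / E
  white: (85 − 87.75)² / 87.75 = 0.0862
  black: (22 − 21.9375)² / 21.9375 = 0.0002
  brown: (10 − 7.3125)² / 7.3125 = 0.9877
χ² = 0.0862 + 0.0002 + 0.9877 = 1.0741 ≈ 1.074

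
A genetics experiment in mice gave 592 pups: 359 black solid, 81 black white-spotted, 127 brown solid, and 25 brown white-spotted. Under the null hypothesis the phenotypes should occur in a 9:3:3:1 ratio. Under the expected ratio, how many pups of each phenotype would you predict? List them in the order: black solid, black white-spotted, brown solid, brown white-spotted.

Under the 9:3:3:1 hypothesis (Σ ratio = 16, N = 592):
  black solid: 592 × 9/16 = 333
  black white-spotted: 592 × 3/16 = 111
  brown solid: 592 × 3/16 = 111
  brown white-spotted: 592 × 1/16 = 37

333, 111, 111, 37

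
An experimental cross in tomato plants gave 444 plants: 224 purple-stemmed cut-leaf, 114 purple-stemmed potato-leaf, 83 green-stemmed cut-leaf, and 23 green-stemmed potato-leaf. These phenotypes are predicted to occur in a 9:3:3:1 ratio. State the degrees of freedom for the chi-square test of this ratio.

A goodness-of-fit test with 4 phenotype classes has df = 4 − 1 = 3.

3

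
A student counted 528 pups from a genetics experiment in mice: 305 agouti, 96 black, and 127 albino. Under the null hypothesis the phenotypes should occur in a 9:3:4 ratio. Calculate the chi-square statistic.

0.496

Total ratio parts = 16. Expected numbers out of 528:
  agouti: 528 × 9/16 = 297
  black: 528 × 3/16 = 99
  albino: 528 × 4/16 = 132
χ² = Σ (O − E)² / E
  agouti: (305 − 297)² / 297 = 0.2155
  black: (96 − 99)² / 99 = 0.0909
  albino: (127 − 132)² / 132 = 0.1894
χ² = 0.2155 + 0.0909 + 0.1894 = 0.4958 ≈ 0.496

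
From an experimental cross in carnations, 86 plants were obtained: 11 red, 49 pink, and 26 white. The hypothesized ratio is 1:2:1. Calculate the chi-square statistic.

Expected counts for N = 86 under a 1:2:1 ratio (total parts = 4):
  red: 86 × 1/4 = 21.5
  pink: 86 × 2/4 = 43
  white: 86 × 1/4 = 21.5
χ² = Σ (O − E)² / E
  red: (11 − 21.5)² / 21.5 = 5.1279
  pink: (49 − 43)² / 43 = 0.8372
  white: (26 − 21.5)² / 21.5 = 0.9419
χ² = 5.1279 + 0.8372 + 0.9419 = 6.907

6.907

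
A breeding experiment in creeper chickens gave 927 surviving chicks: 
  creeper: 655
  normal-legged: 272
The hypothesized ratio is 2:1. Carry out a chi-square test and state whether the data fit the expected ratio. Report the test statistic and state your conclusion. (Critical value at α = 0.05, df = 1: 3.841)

Total ratio parts = 3. Expected numbers out of 927:
  creeper: 927 × 2/3 = 618
  normal-legged: 927 × 1/3 = 309
χ² = Σ (O − E)² / E
  creeper: (655 − 618)² / 618 = 2.2152
  normal-legged: (272 − 309)² / 309 = 4.4304
χ² = 2.2152 + 4.4304 = 6.6456 ≈ 6.646
Degrees of freedom = 2 − 1 = 1; critical value at α = 0.05 is 3.841.
Since 6.646 > 3.841, we reject the null hypothesis — the data do not fit the 2:1 ratio.

6.646; not consistent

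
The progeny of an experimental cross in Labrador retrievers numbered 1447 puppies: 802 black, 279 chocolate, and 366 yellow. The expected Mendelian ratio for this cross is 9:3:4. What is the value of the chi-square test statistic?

Total ratio parts = 16. Expected numbers out of 1447:
  black: 1447 × 9/16 = 813.9375
  chocolate: 1447 × 3/16 = 271.3125
  yellow: 1447 × 4/16 = 361.75
χ² = Σ (O − E)² / E
  black: (802 − 813.9375)² / 813.9375 = 0.1751
  chocolate: (279 − 271.3125)² / 271.3125 = 0.2178
  yellow: (366 − 361.75)² / 361.75 = 0.0499
χ² = 0.1751 + 0.2178 + 0.0499 = 0.4428 ≈ 0.443

0.443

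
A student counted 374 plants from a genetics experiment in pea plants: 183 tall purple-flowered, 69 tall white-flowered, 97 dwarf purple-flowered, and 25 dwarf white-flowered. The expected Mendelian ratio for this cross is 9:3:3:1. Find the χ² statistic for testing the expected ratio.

The 9:3:3:1 ratio has 16 parts, so with N = 374 the expected counts are:
  tall purple-flowered: 374 × 9/16 = 210.375
  tall white-flowered: 374 × 3/16 = 70.125
  dwarf purple-flowered: 374 × 3/16 = 70.125
  dwarf white-flowered: 374 × 1/16 = 23.375
χ² = Σ (O − E)² / E
  tall purple-flowered: (183 − 210.375)² / 210.375 = 3.5622
  tall white-flowered: (69 − 70.125)² / 70.125 = 0.0180
  dwarf purple-flowered: (97 − 70.125)² / 70.125 = 10.2997
  dwarf white-flowered: (25 − 23.375)² / 23.375 = 0.1130
χ² = 3.5622 + 0.0180 + 10.2997 + 0.1130 = 13.9929 ≈ 13.993

13.993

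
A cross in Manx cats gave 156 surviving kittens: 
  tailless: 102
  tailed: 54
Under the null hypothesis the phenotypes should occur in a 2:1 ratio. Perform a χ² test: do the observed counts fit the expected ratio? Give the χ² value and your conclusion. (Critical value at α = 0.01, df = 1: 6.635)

0.115; consistent

The 2:1 ratio has 3 parts, so with N = 156 the expected counts are:
  tailless: 156 × 2/3 = 104
  tailed: 156 × 1/3 = 52
χ² = Σ (O − E)² / E
  tailless: (102 − 104)² / 104 = 0.0385
  tailed: (54 − 52)² / 52 = 0.0769
χ² = 0.0385 + 0.0769 = 0.1154 ≈ 0.115
Degrees of freedom = 2 − 1 = 1; critical value at α = 0.01 is 6.635.
Since 0.115 < 6.635, we fail to reject the null hypothesis — the data are consistent with the 2:1 ratio.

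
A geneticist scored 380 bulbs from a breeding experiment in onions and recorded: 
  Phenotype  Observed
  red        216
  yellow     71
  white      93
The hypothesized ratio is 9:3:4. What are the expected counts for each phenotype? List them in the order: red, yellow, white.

Total ratio parts = 16. Expected numbers out of 380:
  red: 380 × 9/16 = 213.75
  yellow: 380 × 3/16 = 71.25
  white: 380 × 4/16 = 95

213.75, 71.25, 95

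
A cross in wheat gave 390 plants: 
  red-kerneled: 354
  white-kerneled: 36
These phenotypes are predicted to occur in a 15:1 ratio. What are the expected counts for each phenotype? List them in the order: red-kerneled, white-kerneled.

Total ratio parts = 16. Expected numbers out of 390:
  red-kerneled: 390 × 15/16 = 365.625
  white-kerneled: 390 × 1/16 = 24.375

365.625, 24.375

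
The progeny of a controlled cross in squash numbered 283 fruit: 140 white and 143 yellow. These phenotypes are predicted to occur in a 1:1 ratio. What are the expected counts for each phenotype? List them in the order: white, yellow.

Expected counts for N = 283 under a 1:1 ratio (total parts = 2):
  white: 283 × 1/2 = 141.5
  yellow: 283 × 1/2 = 141.5

141.5, 141.5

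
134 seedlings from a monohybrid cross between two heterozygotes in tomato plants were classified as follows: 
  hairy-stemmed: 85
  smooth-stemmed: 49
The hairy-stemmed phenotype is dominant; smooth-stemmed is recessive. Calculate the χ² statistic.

9.562

For a monohybrid cross between heterozygotes with complete dominance, the expected phenotypic ratio is 3:1.
The 3:1 ratio has 4 parts, so with N = 134 the expected counts are:
  hairy-stemmed: 134 × 3/4 = 100.5
  smooth-stemmed: 134 × 1/4 = 33.5
χ² = Σ (O − E)² / E
  hairy-stemmed: (85 − 100.5)² / 100.5 = 2.3905
  smooth-stemmed: (49 − 33.5)² / 33.5 = 7.1716
χ² = 2.3905 + 7.1716 = 9.5621 ≈ 9.562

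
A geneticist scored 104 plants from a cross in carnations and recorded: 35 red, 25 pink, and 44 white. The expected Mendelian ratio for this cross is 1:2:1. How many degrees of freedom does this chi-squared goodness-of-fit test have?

2

A goodness-of-fit test with 3 phenotype classes has df = 3 − 1 = 2.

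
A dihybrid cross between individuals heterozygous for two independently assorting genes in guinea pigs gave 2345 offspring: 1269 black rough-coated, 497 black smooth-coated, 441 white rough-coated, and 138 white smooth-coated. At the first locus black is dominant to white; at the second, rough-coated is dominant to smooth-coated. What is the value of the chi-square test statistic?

A dihybrid F₂ with independent assortment and complete dominance at both loci gives a 9:3:3:1 phenotypic ratio.
The 9:3:3:1 ratio has 16 parts, so with N = 2345 the expected counts are:
  black rough-coated: 2345 × 9/16 = 1319.0625
  black smooth-coated: 2345 × 3/16 = 439.6875
  white rough-coated: 2345 × 3/16 = 439.6875
  white smooth-coated: 2345 × 1/16 = 146.5625
χ² = Σ (O − E)² / E
  black rough-coated: (1269 − 1319.0625)² / 1319.0625 = 1.9000
  black smooth-coated: (497 − 439.6875)² / 439.6875 = 7.4706
  white rough-coated: (441 − 439.6875)² / 439.6875 = 0.0039
  white smooth-coated: (138 − 146.5625)² / 146.5625 = 0.5002
χ² = 1.9000 + 7.4706 + 0.0039 + 0.5002 = 9.8747 ≈ 9.875

9.875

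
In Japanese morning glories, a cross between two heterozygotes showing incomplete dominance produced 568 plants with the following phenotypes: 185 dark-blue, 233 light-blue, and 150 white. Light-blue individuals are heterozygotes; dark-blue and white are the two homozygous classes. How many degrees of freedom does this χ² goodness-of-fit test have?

With incomplete dominance, a heterozygote × heterozygote cross gives a 1:2:1 phenotypic ratio.
A goodness-of-fit test with 3 phenotype classes has df = 3 − 1 = 2.

2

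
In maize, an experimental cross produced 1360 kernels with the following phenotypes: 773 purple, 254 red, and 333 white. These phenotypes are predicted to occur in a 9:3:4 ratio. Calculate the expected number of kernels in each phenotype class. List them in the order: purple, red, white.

Under the 9:3:4 hypothesis (Σ ratio = 16, N = 1360):
  purple: 1360 × 9/16 = 765
  red: 1360 × 3/16 = 255
  white: 1360 × 4/16 = 340

765, 255, 340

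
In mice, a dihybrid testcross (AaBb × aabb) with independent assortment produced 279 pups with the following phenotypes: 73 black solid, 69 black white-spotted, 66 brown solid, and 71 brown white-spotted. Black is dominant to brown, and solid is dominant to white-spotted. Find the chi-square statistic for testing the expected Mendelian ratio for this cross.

A dihybrid testcross with independent assortment gives a 1:1:1:1 ratio.
The 1:1:1:1 ratio has 4 parts, so with N = 279 the expected counts are:
  black solid: 279 × 1/4 = 69.75
  black white-spotted: 279 × 1/4 = 69.75
  brown solid: 279 × 1/4 = 69.75
  brown white-spotted: 279 × 1/4 = 69.75
χ² = Σ (O − E)² / E
  black solid: (73 − 69.75)² / 69.75 = 0.1514
  black white-spotted: (69 − 69.75)² / 69.75 = 0.0081
  brown solid: (66 − 69.75)² / 69.75 = 0.2016
  brown white-spotted: (71 − 69.75)² / 69.75 = 0.0224
χ² = 0.1514 + 0.0081 + 0.2016 + 0.0224 = 0.3835 ≈ 0.384

0.384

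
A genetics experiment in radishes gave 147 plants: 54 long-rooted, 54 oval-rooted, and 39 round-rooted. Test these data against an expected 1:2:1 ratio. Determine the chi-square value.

Expected counts for N = 147 under a 1:2:1 ratio (total parts = 4):
  long-rooted: 147 × 1/4 = 36.75
  oval-rooted: 147 × 2/4 = 73.5
  round-rooted: 147 × 1/4 = 36.75
χ² = Σ (O − E)² / E
  long-rooted: (54 − 36.75)² / 36.75 = 8.0969
  oval-rooted: (54 − 73.5)² / 73.5 = 5.1735
  round-rooted: (39 − 36.75)² / 36.75 = 0.1378
χ² = 8.0969 + 5.1735 + 0.1378 = 13.4082 ≈ 13.408

13.408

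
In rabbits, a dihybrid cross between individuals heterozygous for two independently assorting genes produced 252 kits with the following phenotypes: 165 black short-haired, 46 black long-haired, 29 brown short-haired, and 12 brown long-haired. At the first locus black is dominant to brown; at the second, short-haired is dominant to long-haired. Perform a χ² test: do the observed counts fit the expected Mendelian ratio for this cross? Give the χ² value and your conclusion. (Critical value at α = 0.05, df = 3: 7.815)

11.788; not consistent

A dihybrid F₂ with independent assortment and complete dominance at both loci gives a 9:3:3:1 phenotypic ratio.
Expected counts for N = 252 under a 9:3:3:1 ratio (total parts = 16):
  black short-haired: 252 × 9/16 = 141.75
  black long-haired: 252 × 3/16 = 47.25
  brown short-haired: 252 × 3/16 = 47.25
  brown long-haired: 252 × 1/16 = 15.75
χ² = Σ (O − E)² / E
  black short-haired: (165 − 141.75)² / 141.75 = 3.8135
  black long-haired: (46 − 47.25)² / 47.25 = 0.0331
  brown short-haired: (29 − 47.25)² / 47.25 = 7.0489
  brown long-haired: (12 − 15.75)² / 15.75 = 0.8929
χ² = 3.8135 + 0.0331 + 7.0489 + 0.8929 = 11.7884 ≈ 11.788
Degrees of freedom = 4 − 1 = 3; critical value at α = 0.05 is 7.815.
Since 11.788 > 7.815, we reject the null hypothesis — the data do not fit the 9:3:3:1 ratio.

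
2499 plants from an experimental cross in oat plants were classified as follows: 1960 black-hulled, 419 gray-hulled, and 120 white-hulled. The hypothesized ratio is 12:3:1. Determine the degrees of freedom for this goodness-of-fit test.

2

A goodness-of-fit test with 3 phenotype classes has df = 3 − 1 = 2.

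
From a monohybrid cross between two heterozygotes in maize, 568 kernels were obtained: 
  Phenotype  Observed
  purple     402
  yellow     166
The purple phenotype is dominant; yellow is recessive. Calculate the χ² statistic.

For a monohybrid cross between heterozygotes with complete dominance, the expected phenotypic ratio is 3:1.
Under the 3:1 hypothesis (Σ ratio = 4, N = 568):
  purple: 568 × 3/4 = 426
  yellow: 568 × 1/4 = 142
χ² = Σ (O − E)² / E
  purple: (402 − 426)² / 426 = 1.3521
  yellow: (166 − 142)² / 142 = 4.0563
χ² = 1.3521 + 4.0563 = 5.4084 ≈ 5.408

5.408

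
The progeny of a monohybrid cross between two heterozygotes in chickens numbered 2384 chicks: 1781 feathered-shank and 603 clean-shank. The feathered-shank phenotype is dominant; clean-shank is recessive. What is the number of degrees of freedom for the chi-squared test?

1

For a monohybrid cross between heterozygotes with complete dominance, the expected phenotypic ratio is 3:1.
A goodness-of-fit test with 2 phenotype classes has df = 2 − 1 = 1.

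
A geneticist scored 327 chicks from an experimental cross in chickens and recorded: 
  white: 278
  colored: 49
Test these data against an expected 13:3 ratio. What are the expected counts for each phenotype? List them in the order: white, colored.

Total ratio parts = 16. Expected numbers out of 327:
  white: 327 × 13/16 = 265.6875
  colored: 327 × 3/16 = 61.3125

265.6875, 61.3125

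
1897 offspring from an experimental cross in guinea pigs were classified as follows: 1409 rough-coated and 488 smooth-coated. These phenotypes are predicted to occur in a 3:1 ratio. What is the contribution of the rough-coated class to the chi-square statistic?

Expected counts for N = 1897 under a 3:1 ratio (total parts = 4):
  rough-coated: 1897 × 3/4 = 1422.75
  smooth-coated: 1897 × 1/4 = 474.25
Contribution of rough-coated: (1409 − 1422.75)² / 1422.75 = 0.1329

0.133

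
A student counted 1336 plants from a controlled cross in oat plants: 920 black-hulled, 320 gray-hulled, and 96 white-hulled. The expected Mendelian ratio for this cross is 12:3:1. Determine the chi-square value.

27.864

The 12:3:1 ratio has 16 parts, so with N = 1336 the expected counts are:
  black-hulled: 1336 × 12/16 = 1002
  gray-hulled: 1336 × 3/16 = 250.5
  white-hulled: 1336 × 1/16 = 83.5
χ² = Σ (O − E)² / E
  black-hulled: (920 − 1002)² / 1002 = 6.7106
  gray-hulled: (320 − 250.5)² / 250.5 = 19.2824
  white-hulled: (96 − 83.5)² / 83.5 = 1.8713
χ² = 6.7106 + 19.2824 + 1.8713 = 27.8643 ≈ 27.864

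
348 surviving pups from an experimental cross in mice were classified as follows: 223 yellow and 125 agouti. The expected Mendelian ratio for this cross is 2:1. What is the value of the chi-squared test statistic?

1.047

Total ratio parts = 3. Expected numbers out of 348:
  yellow: 348 × 2/3 = 232
  agouti: 348 × 1/3 = 116
χ² = Σ (O − E)² / E
  yellow: (223 − 232)² / 232 = 0.3491
  agouti: (125 − 116)² / 116 = 0.6983
χ² = 0.3491 + 0.6983 = 1.0474 ≈ 1.047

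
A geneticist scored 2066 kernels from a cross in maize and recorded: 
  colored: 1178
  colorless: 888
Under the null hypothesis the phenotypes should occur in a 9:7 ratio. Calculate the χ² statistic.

0.496

Under the 9:7 hypothesis (Σ ratio = 16, N = 2066):
  colored: 2066 × 9/16 = 1162.125
  colorless: 2066 × 7/16 = 903.875
χ² = Σ (O − E)² / E
  colored: (1178 − 1162.125)² / 1162.125 = 0.2169
  colorless: (888 − 903.875)² / 903.875 = 0.2788
χ² = 0.2169 + 0.2788 = 0.4957 ≈ 0.496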